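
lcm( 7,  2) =14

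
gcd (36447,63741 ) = 3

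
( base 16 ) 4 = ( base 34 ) 4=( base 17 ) 4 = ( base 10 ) 4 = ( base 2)100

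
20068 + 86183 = 106251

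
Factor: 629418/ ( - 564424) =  - 2^(-2) * 3^1*7^( - 1)*23^1*4561^1*10079^( - 1) = -  314709/282212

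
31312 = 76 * 412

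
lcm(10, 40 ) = 40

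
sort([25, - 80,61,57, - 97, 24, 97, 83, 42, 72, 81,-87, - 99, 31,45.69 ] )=[  -  99,  -  97, - 87, - 80, 24, 25, 31,42 , 45.69,57,61, 72,  81, 83,97] 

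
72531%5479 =1304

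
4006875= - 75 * ( - 53425) 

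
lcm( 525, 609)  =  15225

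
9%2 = 1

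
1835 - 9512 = - 7677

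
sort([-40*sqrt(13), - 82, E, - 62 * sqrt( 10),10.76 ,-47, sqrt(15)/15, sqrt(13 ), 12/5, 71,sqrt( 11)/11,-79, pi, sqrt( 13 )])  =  [-62*sqrt ( 10), - 40 * sqrt( 13),-82,-79,- 47, sqrt(15)/15,sqrt(11)/11,  12/5,E, pi, sqrt( 13), sqrt(13), 10.76,71]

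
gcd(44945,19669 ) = 89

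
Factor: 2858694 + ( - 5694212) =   -  2^1*7^1*337^1*601^1 = - 2835518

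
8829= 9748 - 919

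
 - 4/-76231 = 4/76231 = 0.00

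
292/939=292/939 = 0.31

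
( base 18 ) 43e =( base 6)10152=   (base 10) 1364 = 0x554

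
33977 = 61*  557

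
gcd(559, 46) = 1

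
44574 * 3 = 133722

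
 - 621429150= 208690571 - 830119721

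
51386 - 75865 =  - 24479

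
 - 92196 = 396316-488512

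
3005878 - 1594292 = 1411586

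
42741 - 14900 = 27841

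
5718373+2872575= 8590948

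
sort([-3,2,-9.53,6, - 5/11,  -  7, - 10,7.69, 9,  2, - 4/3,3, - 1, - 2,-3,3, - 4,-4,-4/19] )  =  [ - 10 , - 9.53, - 7, - 4, - 4, - 3, - 3, - 2, - 4/3,-1, - 5/11 ,-4/19,2,2,3,3, 6 , 7.69, 9] 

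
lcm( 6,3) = 6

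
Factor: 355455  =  3^3*5^1 *2633^1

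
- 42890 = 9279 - 52169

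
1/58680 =1/58680 = 0.00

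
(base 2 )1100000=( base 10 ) 96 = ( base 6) 240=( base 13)75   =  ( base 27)3F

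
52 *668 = 34736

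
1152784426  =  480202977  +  672581449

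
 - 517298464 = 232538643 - 749837107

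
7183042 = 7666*937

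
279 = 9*31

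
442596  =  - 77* ( - 5748 )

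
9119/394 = 23+57/394 = 23.14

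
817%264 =25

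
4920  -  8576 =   -  3656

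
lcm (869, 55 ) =4345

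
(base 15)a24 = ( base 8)4354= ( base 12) 13A4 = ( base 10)2284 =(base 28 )2pg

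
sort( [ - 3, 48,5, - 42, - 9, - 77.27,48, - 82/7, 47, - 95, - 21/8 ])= [ - 95, - 77.27, - 42, - 82/7, - 9, - 3 , - 21/8, 5, 47,48, 48] 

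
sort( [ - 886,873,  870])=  [ - 886, 870,873] 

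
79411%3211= 2347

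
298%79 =61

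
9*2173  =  19557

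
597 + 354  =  951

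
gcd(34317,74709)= 27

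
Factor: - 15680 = -2^6*5^1*7^2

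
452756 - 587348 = - 134592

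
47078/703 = 47078/703 =66.97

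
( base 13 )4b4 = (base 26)15H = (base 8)1467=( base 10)823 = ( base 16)337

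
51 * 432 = 22032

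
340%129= 82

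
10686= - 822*( - 13 ) 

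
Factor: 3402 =2^1*3^5*7^1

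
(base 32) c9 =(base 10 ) 393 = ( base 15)1b3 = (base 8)611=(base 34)BJ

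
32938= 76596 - 43658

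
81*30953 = 2507193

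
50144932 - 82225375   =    -  32080443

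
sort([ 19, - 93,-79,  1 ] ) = [ - 93, - 79,1, 19]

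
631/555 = 631/555 = 1.14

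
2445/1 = 2445 = 2445.00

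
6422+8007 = 14429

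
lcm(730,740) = 54020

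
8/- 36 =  - 2/9 = - 0.22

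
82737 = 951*87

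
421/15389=421/15389 = 0.03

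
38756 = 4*9689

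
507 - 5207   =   -4700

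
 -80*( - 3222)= 257760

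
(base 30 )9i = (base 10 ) 288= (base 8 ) 440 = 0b100100000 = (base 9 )350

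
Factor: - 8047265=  - 5^1*83^1*19391^1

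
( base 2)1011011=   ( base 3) 10101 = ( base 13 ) 70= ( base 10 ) 91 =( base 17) 56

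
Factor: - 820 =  - 2^2 * 5^1 *41^1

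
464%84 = 44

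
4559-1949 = 2610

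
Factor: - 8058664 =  - 2^3*139^1*7247^1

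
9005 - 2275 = 6730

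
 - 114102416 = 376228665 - 490331081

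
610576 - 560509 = 50067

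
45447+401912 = 447359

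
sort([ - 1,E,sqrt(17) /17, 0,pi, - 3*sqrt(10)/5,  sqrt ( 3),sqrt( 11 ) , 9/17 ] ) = [ - 3*sqrt( 10) /5, - 1,0, sqrt( 17 ) /17, 9/17, sqrt( 3), E,pi,sqrt( 11) ]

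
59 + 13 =72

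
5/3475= 1/695 =0.00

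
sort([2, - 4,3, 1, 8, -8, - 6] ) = [ - 8, - 6,- 4 , 1,2, 3, 8]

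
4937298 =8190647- 3253349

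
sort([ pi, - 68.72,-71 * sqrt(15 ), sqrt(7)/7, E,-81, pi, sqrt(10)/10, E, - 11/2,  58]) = [-71*sqrt( 15), - 81,-68.72, -11/2, sqrt(10)/10, sqrt(7)/7, E,  E, pi, pi, 58]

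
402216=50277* 8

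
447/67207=447/67207 = 0.01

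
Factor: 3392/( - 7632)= - 2^2*3^ ( - 2)= - 4/9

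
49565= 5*9913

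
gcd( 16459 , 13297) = 1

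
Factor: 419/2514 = 1/6 = 2^( - 1 ) * 3^ (- 1 )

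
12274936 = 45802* 268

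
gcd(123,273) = 3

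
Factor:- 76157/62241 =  - 3^( - 1)*20747^ ( - 1)*76157^1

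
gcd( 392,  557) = 1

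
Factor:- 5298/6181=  - 2^1*3^1*7^(-1 ) = - 6/7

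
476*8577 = 4082652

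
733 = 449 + 284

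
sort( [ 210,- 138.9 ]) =[-138.9,  210 ]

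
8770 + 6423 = 15193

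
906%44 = 26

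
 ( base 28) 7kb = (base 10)6059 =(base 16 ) 17AB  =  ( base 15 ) 1bde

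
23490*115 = 2701350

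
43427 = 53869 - 10442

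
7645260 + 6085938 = 13731198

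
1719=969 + 750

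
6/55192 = 3/27596 = 0.00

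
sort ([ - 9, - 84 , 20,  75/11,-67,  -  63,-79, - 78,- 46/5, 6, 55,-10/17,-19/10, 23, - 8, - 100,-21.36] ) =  [  -  100,  -  84, - 79,-78,  -  67,-63, - 21.36, - 46/5, - 9 , -8 ,-19/10,  -  10/17,6, 75/11, 20, 23, 55 ]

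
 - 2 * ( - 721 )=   1442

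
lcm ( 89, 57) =5073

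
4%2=0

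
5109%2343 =423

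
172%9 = 1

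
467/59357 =467/59357 = 0.01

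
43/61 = 43/61 = 0.70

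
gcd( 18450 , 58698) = 18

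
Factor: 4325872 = 2^4 * 29^1*9323^1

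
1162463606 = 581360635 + 581102971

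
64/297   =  64/297  =  0.22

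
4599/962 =4 +751/962 = 4.78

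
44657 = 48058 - 3401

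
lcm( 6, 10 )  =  30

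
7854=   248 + 7606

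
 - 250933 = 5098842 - 5349775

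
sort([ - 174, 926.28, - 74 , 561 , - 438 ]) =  [ - 438, - 174, - 74 , 561, 926.28]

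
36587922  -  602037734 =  - 565449812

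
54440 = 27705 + 26735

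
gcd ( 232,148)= 4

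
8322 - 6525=1797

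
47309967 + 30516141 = 77826108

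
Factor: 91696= 2^4*11^1*521^1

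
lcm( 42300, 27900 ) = 1311300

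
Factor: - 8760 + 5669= - 3091 = - 11^1*281^1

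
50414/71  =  50414/71 = 710.06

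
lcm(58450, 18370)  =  642950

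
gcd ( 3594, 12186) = 6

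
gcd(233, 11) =1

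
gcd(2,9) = 1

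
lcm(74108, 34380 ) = 3334860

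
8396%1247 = 914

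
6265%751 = 257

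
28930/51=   567 + 13/51 = 567.25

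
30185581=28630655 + 1554926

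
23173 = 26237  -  3064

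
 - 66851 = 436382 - 503233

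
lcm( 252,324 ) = 2268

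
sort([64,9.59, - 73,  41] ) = [ - 73, 9.59 , 41,64]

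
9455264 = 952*9932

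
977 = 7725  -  6748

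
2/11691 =2/11691 = 0.00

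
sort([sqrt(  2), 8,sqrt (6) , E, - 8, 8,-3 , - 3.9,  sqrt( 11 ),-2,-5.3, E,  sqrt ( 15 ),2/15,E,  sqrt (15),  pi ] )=[ - 8, - 5.3, - 3.9, - 3,-2,2/15, sqrt(2),sqrt( 6),E,E,E,  pi,sqrt( 11 ),  sqrt( 15 ), sqrt ( 15) , 8,8]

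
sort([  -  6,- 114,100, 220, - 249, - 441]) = [ - 441, - 249, - 114, - 6,100, 220]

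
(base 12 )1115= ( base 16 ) 761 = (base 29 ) 274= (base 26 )2KH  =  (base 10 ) 1889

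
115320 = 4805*24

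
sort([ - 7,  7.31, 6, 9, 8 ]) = [ - 7, 6, 7.31, 8,9]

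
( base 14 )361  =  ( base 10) 673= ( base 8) 1241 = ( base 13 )3ca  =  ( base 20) 1dd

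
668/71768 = 167/17942= 0.01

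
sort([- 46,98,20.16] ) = [  -  46, 20.16, 98]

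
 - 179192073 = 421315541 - 600507614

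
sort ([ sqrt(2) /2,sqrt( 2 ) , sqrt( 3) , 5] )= [sqrt( 2)/2, sqrt( 2 ),sqrt (3 ) , 5 ] 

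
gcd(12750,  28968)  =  102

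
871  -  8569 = - 7698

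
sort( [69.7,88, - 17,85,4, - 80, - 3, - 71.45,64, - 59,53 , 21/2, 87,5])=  [ - 80, - 71.45, - 59,-17, - 3,4, 5,21/2, 53,64,69.7,85,87, 88]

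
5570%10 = 0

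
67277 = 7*9611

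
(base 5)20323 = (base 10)1338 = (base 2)10100111010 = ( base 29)1H4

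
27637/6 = 27637/6 = 4606.17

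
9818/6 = 4909/3 = 1636.33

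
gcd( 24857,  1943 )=67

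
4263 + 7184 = 11447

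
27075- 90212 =  -  63137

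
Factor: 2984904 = 2^3*3^3*13^1*1063^1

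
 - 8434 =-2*4217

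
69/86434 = 3/3758= 0.00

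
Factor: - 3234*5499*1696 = -2^6*3^3*7^2* 11^1*13^1*47^1 * 53^1=   - 30161267136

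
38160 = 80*477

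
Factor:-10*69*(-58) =40020 =2^2*3^1*5^1*23^1 * 29^1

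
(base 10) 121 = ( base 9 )144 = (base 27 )4d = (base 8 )171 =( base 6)321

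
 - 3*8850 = -26550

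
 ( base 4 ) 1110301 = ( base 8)12461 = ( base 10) 5425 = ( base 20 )DB5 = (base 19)F0A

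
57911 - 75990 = -18079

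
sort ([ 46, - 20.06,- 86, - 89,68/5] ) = [ - 89,  -  86,  -  20.06,68/5, 46 ]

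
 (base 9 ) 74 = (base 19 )3A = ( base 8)103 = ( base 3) 2111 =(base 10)67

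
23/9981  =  23/9981 = 0.00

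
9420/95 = 1884/19 = 99.16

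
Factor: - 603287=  - 29^1*71^1*293^1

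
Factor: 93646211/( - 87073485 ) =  - 3^( - 1)*5^( - 1)*19^( - 1)*5669^1 * 16519^1 * 305521^( - 1)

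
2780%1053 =674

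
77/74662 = 11/10666 = 0.00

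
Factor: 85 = 5^1*17^1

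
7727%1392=767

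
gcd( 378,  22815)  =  27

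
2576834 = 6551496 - 3974662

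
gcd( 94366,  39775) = 1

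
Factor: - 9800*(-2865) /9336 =5^3 * 7^2*191^1* 389^ ( - 1 ) = 1169875/389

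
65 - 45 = 20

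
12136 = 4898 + 7238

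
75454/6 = 12575 + 2/3 = 12575.67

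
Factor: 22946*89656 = 2^4*7^2 * 11^1*149^1 * 1601^1 = 2057246576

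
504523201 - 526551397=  - 22028196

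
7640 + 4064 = 11704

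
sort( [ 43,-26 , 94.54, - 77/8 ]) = [ - 26, - 77/8, 43,94.54]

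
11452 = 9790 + 1662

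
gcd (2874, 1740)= 6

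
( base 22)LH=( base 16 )1DF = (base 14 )263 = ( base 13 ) 2AB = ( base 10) 479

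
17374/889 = 19+ 69/127  =  19.54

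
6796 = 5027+1769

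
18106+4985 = 23091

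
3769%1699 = 371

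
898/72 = 12 + 17/36 =12.47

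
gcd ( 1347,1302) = 3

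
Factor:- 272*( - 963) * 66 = 17287776 = 2^5*3^3*11^1*17^1*107^1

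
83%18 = 11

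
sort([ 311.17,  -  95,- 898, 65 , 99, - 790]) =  [ - 898, - 790 ,-95, 65, 99, 311.17]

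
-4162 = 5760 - 9922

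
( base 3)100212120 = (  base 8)16035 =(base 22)ej3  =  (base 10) 7197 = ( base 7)26661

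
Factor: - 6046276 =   -  2^2*1511569^1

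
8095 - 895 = 7200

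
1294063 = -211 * ( - 6133 )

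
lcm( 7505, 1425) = 112575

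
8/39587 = 8/39587=0.00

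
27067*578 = 15644726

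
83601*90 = 7524090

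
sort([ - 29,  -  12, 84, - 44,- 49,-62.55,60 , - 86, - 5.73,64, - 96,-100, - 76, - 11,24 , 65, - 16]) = [-100, - 96, - 86, - 76,-62.55, - 49, - 44, - 29,-16, - 12, - 11, - 5.73, 24,60, 64, 65, 84]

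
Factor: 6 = 2^1*3^1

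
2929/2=2929/2 = 1464.50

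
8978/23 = 8978/23 = 390.35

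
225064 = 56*4019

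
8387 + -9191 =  - 804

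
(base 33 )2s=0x5e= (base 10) 94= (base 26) 3g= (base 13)73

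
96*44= 4224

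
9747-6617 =3130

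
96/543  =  32/181 = 0.18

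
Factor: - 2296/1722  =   - 2^2*3^( - 1) = - 4/3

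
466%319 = 147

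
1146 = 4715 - 3569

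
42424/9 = 4713+7/9=4713.78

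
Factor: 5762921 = 701^1*8221^1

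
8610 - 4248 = 4362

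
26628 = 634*42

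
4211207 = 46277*91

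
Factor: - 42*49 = - 2058 = -2^1*3^1*7^3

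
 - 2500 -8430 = -10930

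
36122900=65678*550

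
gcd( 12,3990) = 6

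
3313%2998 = 315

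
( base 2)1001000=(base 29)2E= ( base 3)2200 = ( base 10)72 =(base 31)2a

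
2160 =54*40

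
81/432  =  3/16  =  0.19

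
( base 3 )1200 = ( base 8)55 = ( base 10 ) 45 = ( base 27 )1i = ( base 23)1m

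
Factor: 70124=2^2 *47^1*373^1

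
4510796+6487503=10998299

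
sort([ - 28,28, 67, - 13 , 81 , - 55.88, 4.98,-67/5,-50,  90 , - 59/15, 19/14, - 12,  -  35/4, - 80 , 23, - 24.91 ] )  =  [ - 80 , - 55.88, - 50, - 28, - 24.91,-67/5, - 13 , - 12, - 35/4, - 59/15, 19/14,4.98,23 , 28, 67,81, 90 ]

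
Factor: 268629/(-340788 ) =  - 2^( - 2)*7^( - 1) * 151^1*593^1 * 4057^( - 1)  =  - 89543/113596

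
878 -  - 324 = 1202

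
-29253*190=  - 5558070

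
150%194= 150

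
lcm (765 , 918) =4590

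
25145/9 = 2793 + 8/9  =  2793.89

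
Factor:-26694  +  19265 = -7429= - 17^1*19^1*23^1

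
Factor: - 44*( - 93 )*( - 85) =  - 2^2* 3^1*5^1 * 11^1 * 17^1 *31^1 = - 347820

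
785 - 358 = 427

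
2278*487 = 1109386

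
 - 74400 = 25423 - 99823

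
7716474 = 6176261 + 1540213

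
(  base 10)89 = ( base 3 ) 10022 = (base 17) 54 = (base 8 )131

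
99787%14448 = 13099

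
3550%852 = 142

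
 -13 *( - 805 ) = 10465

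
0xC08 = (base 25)4N5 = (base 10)3080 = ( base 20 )7e0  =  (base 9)4202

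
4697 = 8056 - 3359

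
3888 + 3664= 7552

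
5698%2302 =1094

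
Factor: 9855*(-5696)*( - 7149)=2^6*3^4*5^1*73^1*89^1*2383^1 = 401302537920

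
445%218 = 9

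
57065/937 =60 + 845/937  =  60.90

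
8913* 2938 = 26186394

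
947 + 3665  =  4612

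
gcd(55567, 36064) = 1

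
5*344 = 1720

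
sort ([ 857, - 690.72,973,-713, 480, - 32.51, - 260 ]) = [ - 713, - 690.72, - 260, - 32.51, 480 , 857,973]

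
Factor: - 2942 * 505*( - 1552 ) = 2^5*5^1*97^1*101^1*1471^1 = 2305821920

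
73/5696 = 73/5696 =0.01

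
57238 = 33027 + 24211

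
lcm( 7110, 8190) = 647010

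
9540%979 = 729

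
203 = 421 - 218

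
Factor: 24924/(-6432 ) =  - 31/8 = - 2^( - 3) * 31^1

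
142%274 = 142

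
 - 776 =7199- 7975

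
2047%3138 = 2047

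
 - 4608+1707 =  - 2901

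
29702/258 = 14851/129 = 115.12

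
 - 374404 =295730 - 670134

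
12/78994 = 6/39497 = 0.00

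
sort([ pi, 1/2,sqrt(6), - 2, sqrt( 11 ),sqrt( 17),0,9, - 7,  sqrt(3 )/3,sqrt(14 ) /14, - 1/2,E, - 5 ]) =[ - 7,  -  5,-2,- 1/2,0,sqrt ( 14) /14,1/2,sqrt( 3) /3,sqrt (6 ), E, pi,  sqrt(11),sqrt(17 ), 9 ]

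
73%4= 1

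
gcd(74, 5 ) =1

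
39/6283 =39/6283 =0.01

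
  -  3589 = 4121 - 7710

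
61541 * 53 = 3261673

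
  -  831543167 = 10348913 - 841892080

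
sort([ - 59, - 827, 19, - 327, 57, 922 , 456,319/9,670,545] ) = [ - 827,-327,-59,  19, 319/9,57 , 456,545,670,922 ]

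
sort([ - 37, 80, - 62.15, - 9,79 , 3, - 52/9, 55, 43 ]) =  [ - 62.15, - 37, - 9, - 52/9, 3, 43,55,79, 80]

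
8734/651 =13 + 271/651 = 13.42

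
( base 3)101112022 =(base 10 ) 7676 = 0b1110111111100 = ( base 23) EBH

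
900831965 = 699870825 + 200961140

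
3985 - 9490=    - 5505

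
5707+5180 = 10887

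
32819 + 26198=59017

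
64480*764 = 49262720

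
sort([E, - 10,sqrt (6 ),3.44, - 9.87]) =[-10,-9.87,sqrt( 6 ),E, 3.44 ] 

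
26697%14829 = 11868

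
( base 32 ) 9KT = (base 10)9885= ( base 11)7477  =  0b10011010011101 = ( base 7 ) 40551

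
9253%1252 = 489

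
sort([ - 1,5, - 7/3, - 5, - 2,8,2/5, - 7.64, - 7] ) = [ - 7.64, - 7, - 5, - 7/3, - 2,-1,2/5,5, 8]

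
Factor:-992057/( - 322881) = 3^(  -  1 )*11^1*13^( - 1)*17^( - 1)*487^( - 1) *90187^1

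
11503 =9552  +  1951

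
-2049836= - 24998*82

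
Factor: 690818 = 2^1*89^1*3881^1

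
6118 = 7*874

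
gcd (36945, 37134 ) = 9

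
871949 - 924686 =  - 52737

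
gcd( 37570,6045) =65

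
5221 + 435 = 5656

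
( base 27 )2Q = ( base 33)2E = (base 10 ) 80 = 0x50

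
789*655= 516795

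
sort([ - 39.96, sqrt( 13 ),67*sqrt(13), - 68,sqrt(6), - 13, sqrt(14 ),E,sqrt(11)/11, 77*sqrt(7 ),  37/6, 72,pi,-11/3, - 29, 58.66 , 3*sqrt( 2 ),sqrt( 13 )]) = [-68, - 39.96, - 29, - 13,  -  11/3,sqrt(11 )/11,sqrt ( 6 ),E , pi, sqrt(13),sqrt(13),sqrt(14), 3*sqrt( 2),37/6,58.66,72, 77*sqrt(7 ),67*sqrt(13)]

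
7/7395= 7/7395 =0.00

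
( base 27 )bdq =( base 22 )h7e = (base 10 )8396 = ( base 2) 10000011001100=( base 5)232041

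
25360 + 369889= 395249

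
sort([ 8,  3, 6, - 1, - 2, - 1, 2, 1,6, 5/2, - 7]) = [ - 7, - 2,  -  1,  -  1,1, 2, 5/2,3,6,6,8 ]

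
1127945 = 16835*67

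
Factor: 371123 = 131^1*2833^1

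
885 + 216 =1101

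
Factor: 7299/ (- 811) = -3^2 =-9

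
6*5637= 33822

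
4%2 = 0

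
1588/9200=397/2300= 0.17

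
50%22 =6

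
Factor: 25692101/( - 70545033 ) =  - 3^( - 3)*13^( - 1)* 200983^( - 1)*25692101^1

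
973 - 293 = 680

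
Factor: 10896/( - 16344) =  - 2^1*3^(-1 ) = - 2/3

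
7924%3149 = 1626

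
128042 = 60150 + 67892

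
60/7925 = 12/1585 = 0.01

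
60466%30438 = 30028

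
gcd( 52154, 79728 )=2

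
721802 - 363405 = 358397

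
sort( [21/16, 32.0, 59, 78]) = [ 21/16,32.0 , 59 , 78] 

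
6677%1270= 327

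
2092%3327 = 2092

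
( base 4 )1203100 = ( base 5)200402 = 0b1100011010000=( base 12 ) 3814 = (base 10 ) 6352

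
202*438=88476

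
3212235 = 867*3705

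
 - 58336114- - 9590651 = -48745463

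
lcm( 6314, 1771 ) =145222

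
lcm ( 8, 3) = 24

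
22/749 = 22/749 = 0.03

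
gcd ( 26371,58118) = 1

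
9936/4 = 2484 = 2484.00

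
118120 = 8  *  14765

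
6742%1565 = 482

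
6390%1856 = 822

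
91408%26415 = 12163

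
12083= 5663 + 6420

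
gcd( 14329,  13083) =623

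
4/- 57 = -4/57 =-0.07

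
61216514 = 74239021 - 13022507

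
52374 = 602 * 87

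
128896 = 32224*4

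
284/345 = 284/345  =  0.82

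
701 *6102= 4277502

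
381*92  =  35052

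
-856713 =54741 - 911454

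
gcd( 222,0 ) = 222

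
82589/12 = 6882 + 5/12 =6882.42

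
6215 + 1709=7924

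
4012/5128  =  1003/1282= 0.78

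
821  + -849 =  - 28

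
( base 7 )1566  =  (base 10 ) 636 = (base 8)1174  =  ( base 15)2C6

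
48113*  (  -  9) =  - 433017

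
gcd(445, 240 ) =5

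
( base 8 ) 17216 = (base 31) 84A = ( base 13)3739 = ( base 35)6dh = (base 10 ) 7822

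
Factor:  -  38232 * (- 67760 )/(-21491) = -2590600320/21491 = -2^7*3^4*5^1*7^1*11^2*59^1* 21491^(  -  1) 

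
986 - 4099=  - 3113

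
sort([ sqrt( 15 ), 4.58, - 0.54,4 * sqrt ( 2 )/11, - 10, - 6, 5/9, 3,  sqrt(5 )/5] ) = [ - 10, - 6, - 0.54, sqrt( 5)/5,4 * sqrt ( 2) /11,  5/9, 3, sqrt(15),  4.58 ] 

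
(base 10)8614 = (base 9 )12731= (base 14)31d4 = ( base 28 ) ARI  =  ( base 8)20646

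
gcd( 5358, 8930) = 1786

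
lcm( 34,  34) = 34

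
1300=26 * 50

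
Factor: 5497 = 23^1*239^1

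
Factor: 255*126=2^1*3^3*5^1*7^1*17^1 =32130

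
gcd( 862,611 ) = 1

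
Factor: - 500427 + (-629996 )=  - 1130423= -7^1* 167^1*967^1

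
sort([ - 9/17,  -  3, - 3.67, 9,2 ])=[-3.67, - 3, - 9/17,2,9 ] 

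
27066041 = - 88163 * (-307) 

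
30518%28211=2307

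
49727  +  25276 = 75003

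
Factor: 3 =3^1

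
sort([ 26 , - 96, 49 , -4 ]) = [-96,  -  4,26,49 ]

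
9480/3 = 3160 = 3160.00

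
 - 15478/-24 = 644 + 11/12  =  644.92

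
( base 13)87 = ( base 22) 51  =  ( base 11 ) A1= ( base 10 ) 111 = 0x6f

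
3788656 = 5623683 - 1835027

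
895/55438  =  895/55438  =  0.02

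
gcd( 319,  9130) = 11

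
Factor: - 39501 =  - 3^3*7^1*  11^1*19^1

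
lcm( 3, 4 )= 12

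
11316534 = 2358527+8958007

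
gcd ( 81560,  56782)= 2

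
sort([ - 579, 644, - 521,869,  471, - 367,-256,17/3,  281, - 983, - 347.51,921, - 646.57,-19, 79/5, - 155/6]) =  [ - 983, - 646.57,- 579, - 521, - 367, - 347.51,-256,-155/6, - 19,17/3,79/5, 281,471,644,869, 921]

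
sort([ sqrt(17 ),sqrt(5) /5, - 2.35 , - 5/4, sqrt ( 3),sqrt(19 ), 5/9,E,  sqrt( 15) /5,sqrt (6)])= [- 2.35, - 5/4, sqrt(5 ) /5, 5/9 , sqrt( 15) /5, sqrt( 3),  sqrt( 6 ),E, sqrt(17),sqrt(19) ]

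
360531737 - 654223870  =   - 293692133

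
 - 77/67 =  - 2 + 57/67 = - 1.15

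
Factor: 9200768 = 2^7 * 71881^1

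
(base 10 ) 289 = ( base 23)cd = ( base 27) aj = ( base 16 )121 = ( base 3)101201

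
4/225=4/225 = 0.02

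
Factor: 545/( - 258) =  - 2^( - 1) * 3^( - 1 )* 5^1 * 43^( - 1)*109^1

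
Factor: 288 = 2^5 *3^2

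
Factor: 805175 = 5^2*7^1*43^1*107^1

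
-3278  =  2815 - 6093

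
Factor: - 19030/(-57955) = 22/67 =2^1  *11^1*67^(-1 )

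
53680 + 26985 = 80665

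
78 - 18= 60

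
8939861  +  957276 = 9897137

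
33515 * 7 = 234605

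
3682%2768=914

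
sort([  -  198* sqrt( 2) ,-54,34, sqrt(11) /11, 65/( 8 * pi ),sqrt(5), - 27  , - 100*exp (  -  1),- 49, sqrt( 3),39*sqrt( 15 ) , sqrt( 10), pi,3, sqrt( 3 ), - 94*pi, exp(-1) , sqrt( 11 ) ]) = [ - 94*pi, -198*sqrt( 2 ),  -  54, - 49, - 100*exp (- 1 ), - 27, sqrt( 11)/11, exp( - 1 ),sqrt( 3 ) , sqrt(3 ), sqrt( 5), 65/( 8 *pi), 3, pi, sqrt( 10 ), sqrt(11), 34, 39*sqrt( 15 )] 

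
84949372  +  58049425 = 142998797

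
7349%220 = 89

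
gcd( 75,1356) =3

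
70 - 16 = 54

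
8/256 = 1/32 = 0.03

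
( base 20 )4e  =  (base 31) 31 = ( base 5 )334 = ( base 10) 94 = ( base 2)1011110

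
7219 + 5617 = 12836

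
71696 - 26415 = 45281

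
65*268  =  17420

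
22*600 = 13200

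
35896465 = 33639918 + 2256547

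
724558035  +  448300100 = 1172858135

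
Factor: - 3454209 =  - 3^2* 11^1 * 23^1*37^1  *41^1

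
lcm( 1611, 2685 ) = 8055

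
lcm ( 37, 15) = 555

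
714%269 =176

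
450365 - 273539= 176826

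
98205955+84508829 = 182714784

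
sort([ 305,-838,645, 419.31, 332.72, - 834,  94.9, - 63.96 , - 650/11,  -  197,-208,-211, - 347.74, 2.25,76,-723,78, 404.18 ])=[ - 838, - 834, - 723, - 347.74, - 211,-208 , - 197, - 63.96, - 650/11, 2.25,76, 78  ,  94.9, 305, 332.72 , 404.18,  419.31, 645 ]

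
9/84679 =9/84679 = 0.00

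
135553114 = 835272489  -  699719375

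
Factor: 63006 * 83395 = 5254385370 = 2^1*3^1* 5^1*13^1*1283^1*10501^1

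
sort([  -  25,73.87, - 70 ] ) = [ - 70, - 25,73.87]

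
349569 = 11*31779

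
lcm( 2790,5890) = 53010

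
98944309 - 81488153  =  17456156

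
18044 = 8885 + 9159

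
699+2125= 2824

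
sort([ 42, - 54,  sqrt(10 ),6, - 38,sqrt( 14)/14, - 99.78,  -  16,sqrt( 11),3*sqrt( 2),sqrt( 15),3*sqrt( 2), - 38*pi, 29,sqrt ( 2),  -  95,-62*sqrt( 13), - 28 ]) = [ - 62 * sqrt( 13 ),-38*pi, - 99.78 , - 95, - 54, - 38, - 28, - 16, sqrt( 14)/14,sqrt( 2), sqrt( 10),sqrt (11 ),sqrt(15), 3*sqrt(2),  3*sqrt(  2 ),6,29,42 ] 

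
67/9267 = 67/9267=0.01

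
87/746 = 87/746 = 0.12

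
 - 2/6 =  - 1/3 = - 0.33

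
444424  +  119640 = 564064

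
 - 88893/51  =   - 1743  =  -1743.00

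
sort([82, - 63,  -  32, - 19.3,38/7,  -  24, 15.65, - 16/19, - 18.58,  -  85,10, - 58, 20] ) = [ - 85,  -  63, - 58,  -  32, - 24 ,-19.3, - 18.58,  -  16/19, 38/7, 10,15.65,20,82] 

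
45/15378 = 15/5126 = 0.00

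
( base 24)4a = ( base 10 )106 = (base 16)6a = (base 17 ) 64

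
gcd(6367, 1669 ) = 1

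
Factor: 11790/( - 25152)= -2^( - 5 )*3^1 * 5^1 = - 15/32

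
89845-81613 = 8232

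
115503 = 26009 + 89494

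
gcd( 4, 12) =4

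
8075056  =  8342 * 968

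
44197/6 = 7366+ 1/6 = 7366.17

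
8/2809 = 8/2809 = 0.00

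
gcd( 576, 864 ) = 288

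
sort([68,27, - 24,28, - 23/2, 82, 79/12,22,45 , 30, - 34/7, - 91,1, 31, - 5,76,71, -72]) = [ -91,  -  72, - 24, - 23/2, - 5, - 34/7, 1,  79/12,22,  27,28, 30, 31,45, 68, 71, 76,  82]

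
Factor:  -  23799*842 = -2^1 * 3^1*421^1 * 7933^1 = -20038758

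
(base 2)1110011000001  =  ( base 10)7361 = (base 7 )30314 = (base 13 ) 3473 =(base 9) 11078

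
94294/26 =47147/13 = 3626.69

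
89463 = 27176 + 62287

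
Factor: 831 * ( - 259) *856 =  - 184236024 =- 2^3* 3^1*7^1*37^1*107^1*277^1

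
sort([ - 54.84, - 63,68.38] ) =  [  -  63, - 54.84,68.38 ] 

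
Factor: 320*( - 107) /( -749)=2^6 * 5^1*7^ (-1)= 320/7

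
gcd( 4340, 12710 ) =310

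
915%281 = 72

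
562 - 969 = - 407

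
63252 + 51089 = 114341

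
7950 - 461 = 7489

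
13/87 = 13/87 =0.15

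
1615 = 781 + 834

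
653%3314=653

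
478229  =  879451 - 401222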